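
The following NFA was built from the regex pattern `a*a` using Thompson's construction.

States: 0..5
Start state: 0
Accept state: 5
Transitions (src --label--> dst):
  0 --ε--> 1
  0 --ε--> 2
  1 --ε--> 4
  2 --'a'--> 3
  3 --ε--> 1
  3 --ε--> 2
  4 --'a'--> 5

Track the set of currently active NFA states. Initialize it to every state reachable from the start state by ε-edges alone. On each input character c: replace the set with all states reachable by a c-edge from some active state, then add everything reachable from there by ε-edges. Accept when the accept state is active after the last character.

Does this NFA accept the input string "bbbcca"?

Answer: REJECT

Steps:
S₀ = ε-closure({0}) = {0,1,2,4}
'b' @ 1: {}  — no active states
rest 'bbcca' ignored (set empty)
after full input: {}  (accept=5 not in)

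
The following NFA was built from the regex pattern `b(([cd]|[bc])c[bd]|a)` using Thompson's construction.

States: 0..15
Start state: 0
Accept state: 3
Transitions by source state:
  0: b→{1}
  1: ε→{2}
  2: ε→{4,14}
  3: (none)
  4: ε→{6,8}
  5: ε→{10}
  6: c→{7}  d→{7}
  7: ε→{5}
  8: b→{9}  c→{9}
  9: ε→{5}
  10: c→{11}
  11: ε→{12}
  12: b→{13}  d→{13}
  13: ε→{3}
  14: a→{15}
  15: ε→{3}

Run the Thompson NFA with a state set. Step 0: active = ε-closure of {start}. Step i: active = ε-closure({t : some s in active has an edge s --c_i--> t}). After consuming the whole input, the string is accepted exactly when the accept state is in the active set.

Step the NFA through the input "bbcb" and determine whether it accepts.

Answer: ACCEPT

Derivation:
S₀ = ε-closure({0}) = {0}
'b' @ 1: {1,2,4,6,8,14}
'b' @ 2: {5,9,10}
'c' @ 3: {11,12}
'b' @ 4: {3,13}  ✓accept
after full input: {3,13}  (accept=3 in)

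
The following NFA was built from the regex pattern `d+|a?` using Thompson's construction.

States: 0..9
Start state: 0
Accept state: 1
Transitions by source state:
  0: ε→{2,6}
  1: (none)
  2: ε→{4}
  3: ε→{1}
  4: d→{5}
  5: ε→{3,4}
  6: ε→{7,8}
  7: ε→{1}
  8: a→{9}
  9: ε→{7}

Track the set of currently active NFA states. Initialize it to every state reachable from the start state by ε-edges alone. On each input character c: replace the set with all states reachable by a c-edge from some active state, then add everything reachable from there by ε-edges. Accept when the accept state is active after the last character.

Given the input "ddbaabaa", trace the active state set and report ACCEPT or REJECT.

Answer: REJECT

Trace:
start: ε-closure({0}) = {0,1,2,4,6,7,8}
'd' @ 1: {1,3,4,5}  (accept∈set)
'd' @ 2: {1,3,4,5}  (accept∈set)
'b' @ 3: {}  — state set empty
rest 'aabaa' ignored (set empty)
after full input: {}  (accept=1 not in)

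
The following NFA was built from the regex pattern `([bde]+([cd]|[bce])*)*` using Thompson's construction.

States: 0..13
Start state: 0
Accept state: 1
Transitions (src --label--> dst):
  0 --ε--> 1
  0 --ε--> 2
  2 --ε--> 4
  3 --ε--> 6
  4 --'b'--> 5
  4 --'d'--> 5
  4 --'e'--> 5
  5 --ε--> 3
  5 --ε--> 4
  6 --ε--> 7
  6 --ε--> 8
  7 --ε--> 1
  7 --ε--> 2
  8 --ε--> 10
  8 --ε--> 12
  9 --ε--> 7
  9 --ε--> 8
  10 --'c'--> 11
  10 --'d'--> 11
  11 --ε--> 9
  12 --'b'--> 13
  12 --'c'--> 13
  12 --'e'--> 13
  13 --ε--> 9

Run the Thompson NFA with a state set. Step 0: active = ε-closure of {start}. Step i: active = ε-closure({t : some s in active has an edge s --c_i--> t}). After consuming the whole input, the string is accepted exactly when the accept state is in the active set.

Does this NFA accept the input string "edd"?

Answer: ACCEPT

Trace:
initial (ε-close {0}): {0,1,2,4}
'e' @ 1: {1,2,3,4,5,6,7,8,10,12}  ✓accept
'd' @ 2: {1,2,3,4,5,6,7,8,9,10,11,12}  ✓accept
'd' @ 3: {1,2,3,4,5,6,7,8,9,10,11,12}  ✓accept
final: {1,2,3,4,5,6,7,8,9,10,11,12}; accept 1 in set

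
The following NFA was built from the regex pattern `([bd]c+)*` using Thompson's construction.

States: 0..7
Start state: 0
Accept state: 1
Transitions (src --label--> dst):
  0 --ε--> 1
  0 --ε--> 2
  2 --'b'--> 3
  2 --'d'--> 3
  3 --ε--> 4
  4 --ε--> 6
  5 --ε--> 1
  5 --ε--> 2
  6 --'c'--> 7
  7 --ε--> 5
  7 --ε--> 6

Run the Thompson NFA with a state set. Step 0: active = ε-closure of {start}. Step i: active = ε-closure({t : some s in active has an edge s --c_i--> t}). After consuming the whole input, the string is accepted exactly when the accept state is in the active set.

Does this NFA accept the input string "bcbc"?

Answer: ACCEPT

Derivation:
start: ε-closure({0}) = {0,1,2}
'b' @ 1: {3,4,6}
'c' @ 2: {1,2,5,6,7}  [accepting]
'b' @ 3: {3,4,6}
'c' @ 4: {1,2,5,6,7}  [accepting]
end set {1,2,5,6,7} — state 1 in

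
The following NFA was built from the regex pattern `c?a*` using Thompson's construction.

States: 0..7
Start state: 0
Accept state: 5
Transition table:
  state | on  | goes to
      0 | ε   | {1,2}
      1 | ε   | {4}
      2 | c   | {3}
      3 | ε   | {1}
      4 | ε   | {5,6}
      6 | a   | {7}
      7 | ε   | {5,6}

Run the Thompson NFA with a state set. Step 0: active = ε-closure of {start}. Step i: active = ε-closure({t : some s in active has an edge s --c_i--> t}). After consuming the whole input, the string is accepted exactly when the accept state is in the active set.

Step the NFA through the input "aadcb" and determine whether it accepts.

Answer: REJECT

Steps:
start: ε-closure({0}) = {0,1,2,4,5,6}
'a' @ 1: {5,6,7}  (accept∈set)
'a' @ 2: {5,6,7}  (accept∈set)
'd' @ 3: {}  — dead — no transitions
rest 'cb' ignored (set empty)
after full input: {}  (accept=5 not in)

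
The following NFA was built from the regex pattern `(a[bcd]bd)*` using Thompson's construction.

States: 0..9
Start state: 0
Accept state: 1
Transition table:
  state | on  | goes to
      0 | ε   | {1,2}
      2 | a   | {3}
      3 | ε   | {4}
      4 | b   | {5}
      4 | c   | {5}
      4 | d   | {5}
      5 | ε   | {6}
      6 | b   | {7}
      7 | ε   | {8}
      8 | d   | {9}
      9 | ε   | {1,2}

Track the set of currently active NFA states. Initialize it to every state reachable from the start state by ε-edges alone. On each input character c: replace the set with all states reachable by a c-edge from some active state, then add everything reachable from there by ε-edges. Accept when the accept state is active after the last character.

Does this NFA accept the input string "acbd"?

Answer: ACCEPT

Steps:
initial (ε-close {0}): {0,1,2}
'a' @ 1: {3,4}
'c' @ 2: {5,6}
'b' @ 3: {7,8}
'd' @ 4: {1,2,9}  [accepting]
after full input: {1,2,9}  (accept=1 in)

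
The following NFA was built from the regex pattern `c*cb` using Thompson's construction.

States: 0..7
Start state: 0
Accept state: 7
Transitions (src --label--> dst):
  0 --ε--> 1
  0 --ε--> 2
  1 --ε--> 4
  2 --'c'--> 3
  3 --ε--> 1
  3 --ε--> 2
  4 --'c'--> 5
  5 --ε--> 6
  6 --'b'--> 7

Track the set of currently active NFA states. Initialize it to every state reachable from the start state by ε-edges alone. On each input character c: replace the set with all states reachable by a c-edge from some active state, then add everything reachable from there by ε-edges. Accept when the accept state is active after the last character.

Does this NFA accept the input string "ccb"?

start: ε-closure({0}) = {0,1,2,4}
'c' @ 1: {1,2,3,4,5,6}
'c' @ 2: {1,2,3,4,5,6}
'b' @ 3: {7}  (accept∈set)
after full input: {7}  (accept=7 in)

Answer: ACCEPT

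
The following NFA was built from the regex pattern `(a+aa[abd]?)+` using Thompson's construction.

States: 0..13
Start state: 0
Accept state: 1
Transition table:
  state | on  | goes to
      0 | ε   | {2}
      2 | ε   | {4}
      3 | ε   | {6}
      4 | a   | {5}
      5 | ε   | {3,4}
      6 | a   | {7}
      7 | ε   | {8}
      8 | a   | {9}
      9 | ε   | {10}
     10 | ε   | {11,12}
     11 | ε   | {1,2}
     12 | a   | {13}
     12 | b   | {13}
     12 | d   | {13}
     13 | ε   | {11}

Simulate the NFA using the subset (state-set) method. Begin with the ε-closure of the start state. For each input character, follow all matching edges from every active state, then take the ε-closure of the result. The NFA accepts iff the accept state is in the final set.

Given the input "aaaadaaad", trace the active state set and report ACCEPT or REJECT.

start: ε-closure({0}) = {0,2,4}
'a' @ 1: {3,4,5,6}
'a' @ 2: {3,4,5,6,7,8}
'a' @ 3: {1,2,3,4,5,6,7,8,9,10,11,12}  ✓accept
'a' @ 4: {1,2,3,4,5,6,7,8,9,10,11,12,13}  ✓accept
'd' @ 5: {1,2,4,11,13}  ✓accept
'a' @ 6: {3,4,5,6}
'a' @ 7: {3,4,5,6,7,8}
'a' @ 8: {1,2,3,4,5,6,7,8,9,10,11,12}  ✓accept
'd' @ 9: {1,2,4,11,13}  ✓accept
final: {1,2,4,11,13}; accept 1 in set

Answer: ACCEPT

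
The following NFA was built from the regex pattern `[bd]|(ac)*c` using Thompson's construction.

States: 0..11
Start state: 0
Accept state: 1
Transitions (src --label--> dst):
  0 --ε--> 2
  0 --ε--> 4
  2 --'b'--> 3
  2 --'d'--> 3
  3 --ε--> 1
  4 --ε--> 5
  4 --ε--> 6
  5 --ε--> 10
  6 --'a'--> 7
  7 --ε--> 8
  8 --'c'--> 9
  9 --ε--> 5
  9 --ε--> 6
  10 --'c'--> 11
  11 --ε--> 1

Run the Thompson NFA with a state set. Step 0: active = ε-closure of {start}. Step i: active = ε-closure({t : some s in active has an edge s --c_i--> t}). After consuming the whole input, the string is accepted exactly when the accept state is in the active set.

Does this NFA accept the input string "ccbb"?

Answer: REJECT

Derivation:
S₀ = ε-closure({0}) = {0,2,4,5,6,10}
'c' @ 1: {1,11}  [accepting]
'c' @ 2: {}  — no active states
rest 'bb' ignored (set empty)
after full input: {}  (accept=1 not in)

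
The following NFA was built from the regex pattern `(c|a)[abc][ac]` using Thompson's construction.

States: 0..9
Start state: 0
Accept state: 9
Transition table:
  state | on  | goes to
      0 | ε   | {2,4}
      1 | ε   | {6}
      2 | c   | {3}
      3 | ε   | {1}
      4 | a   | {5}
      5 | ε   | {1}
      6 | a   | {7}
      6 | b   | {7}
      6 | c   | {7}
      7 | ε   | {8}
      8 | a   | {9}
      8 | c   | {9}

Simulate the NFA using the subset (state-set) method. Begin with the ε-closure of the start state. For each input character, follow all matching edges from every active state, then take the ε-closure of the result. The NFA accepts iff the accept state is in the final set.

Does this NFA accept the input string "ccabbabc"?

start: ε-closure({0}) = {0,2,4}
'c' @ 1: {1,3,6}
'c' @ 2: {7,8}
'a' @ 3: {9}  ✓accept
'b' @ 4: {}  — no active states
rest 'babc' ignored (set empty)
final: {}; accept 9 not in set

Answer: REJECT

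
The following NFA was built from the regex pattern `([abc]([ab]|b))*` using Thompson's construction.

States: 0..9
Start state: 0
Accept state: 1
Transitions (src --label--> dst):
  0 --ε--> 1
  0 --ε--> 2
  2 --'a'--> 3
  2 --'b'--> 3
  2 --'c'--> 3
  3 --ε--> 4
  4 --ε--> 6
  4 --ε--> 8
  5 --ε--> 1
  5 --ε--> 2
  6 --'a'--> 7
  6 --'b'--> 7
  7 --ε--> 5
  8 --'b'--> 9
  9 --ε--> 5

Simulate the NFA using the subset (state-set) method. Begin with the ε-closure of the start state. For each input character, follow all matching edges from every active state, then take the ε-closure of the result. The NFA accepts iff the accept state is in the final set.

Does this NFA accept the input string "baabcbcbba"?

initial (ε-close {0}): {0,1,2}
'b' @ 1: {3,4,6,8}
'a' @ 2: {1,2,5,7}  (accept∈set)
'a' @ 3: {3,4,6,8}
'b' @ 4: {1,2,5,7,9}  (accept∈set)
'c' @ 5: {3,4,6,8}
'b' @ 6: {1,2,5,7,9}  (accept∈set)
'c' @ 7: {3,4,6,8}
'b' @ 8: {1,2,5,7,9}  (accept∈set)
'b' @ 9: {3,4,6,8}
'a' @ 10: {1,2,5,7}  (accept∈set)
after full input: {1,2,5,7}  (accept=1 in)

Answer: ACCEPT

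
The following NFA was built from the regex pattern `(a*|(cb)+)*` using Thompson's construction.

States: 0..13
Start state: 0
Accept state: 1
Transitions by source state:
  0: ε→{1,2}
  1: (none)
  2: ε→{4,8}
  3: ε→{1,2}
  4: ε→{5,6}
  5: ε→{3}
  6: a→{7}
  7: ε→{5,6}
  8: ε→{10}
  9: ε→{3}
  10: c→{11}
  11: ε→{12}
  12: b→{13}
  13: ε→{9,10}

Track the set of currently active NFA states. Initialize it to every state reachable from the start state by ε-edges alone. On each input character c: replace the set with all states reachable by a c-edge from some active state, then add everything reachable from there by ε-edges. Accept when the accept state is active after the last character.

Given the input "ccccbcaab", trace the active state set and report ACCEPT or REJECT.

initial (ε-close {0}): {0,1,2,3,4,5,6,8,10}
'c' @ 1: {11,12}
'c' @ 2: {}  — state set empty
rest 'ccbcaab' ignored (set empty)
final: {}; accept 1 not in set

Answer: REJECT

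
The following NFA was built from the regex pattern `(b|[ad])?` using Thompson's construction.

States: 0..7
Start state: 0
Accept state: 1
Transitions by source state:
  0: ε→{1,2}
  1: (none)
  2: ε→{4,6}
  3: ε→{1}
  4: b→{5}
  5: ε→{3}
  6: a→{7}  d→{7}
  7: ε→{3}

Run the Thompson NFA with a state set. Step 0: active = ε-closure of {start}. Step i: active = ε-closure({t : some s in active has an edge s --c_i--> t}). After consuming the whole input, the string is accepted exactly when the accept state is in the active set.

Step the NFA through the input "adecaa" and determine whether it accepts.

Answer: REJECT

Derivation:
S₀ = ε-closure({0}) = {0,1,2,4,6}
'a' @ 1: {1,3,7}  ✓accept
'd' @ 2: {}  — dead — no transitions
rest 'ecaa' ignored (set empty)
final: {}; accept 1 not in set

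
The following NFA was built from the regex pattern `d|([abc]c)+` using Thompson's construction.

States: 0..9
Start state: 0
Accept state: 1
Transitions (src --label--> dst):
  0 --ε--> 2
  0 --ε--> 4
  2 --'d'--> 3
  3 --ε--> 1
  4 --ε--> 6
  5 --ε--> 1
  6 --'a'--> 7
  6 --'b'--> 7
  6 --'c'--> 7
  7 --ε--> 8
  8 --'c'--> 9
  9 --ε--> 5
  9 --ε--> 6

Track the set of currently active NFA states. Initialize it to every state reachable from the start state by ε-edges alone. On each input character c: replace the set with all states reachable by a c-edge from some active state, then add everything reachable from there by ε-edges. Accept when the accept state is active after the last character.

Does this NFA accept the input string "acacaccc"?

Answer: ACCEPT

Steps:
S₀ = ε-closure({0}) = {0,2,4,6}
'a' @ 1: {7,8}
'c' @ 2: {1,5,6,9}  [accepting]
'a' @ 3: {7,8}
'c' @ 4: {1,5,6,9}  [accepting]
'a' @ 5: {7,8}
'c' @ 6: {1,5,6,9}  [accepting]
'c' @ 7: {7,8}
'c' @ 8: {1,5,6,9}  [accepting]
end set {1,5,6,9} — state 1 in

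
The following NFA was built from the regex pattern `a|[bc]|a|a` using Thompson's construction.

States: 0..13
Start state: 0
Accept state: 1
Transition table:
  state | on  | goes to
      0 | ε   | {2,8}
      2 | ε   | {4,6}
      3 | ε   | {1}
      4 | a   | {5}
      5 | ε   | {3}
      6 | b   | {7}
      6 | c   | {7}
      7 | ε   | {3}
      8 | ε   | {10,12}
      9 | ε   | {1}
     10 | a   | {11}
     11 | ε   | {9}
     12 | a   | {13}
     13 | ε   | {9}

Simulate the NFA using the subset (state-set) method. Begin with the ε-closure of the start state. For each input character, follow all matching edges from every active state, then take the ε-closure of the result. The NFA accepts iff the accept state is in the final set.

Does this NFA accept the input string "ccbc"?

initial (ε-close {0}): {0,2,4,6,8,10,12}
'c' @ 1: {1,3,7}  ✓accept
'c' @ 2: {}  — no active states
rest 'bc' ignored (set empty)
final: {}; accept 1 not in set

Answer: REJECT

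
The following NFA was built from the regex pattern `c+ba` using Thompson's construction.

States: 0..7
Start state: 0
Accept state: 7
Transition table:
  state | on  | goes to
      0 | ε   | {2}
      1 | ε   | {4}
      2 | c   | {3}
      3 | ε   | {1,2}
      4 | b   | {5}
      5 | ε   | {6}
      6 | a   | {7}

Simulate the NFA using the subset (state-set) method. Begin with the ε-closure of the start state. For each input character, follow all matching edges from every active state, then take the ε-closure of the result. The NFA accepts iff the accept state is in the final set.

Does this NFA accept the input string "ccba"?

Answer: ACCEPT

Steps:
initial (ε-close {0}): {0,2}
'c' @ 1: {1,2,3,4}
'c' @ 2: {1,2,3,4}
'b' @ 3: {5,6}
'a' @ 4: {7}  [accepting]
final: {7}; accept 7 in set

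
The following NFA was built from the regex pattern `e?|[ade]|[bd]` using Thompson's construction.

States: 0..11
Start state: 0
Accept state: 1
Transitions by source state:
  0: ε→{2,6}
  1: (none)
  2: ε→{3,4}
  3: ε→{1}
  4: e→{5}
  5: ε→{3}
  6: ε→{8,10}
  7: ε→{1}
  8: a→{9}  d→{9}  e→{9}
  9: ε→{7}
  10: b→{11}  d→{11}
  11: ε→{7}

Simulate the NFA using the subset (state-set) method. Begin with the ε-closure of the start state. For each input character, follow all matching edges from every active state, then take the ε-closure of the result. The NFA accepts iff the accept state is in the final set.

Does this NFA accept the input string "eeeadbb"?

Answer: REJECT

Trace:
initial (ε-close {0}): {0,1,2,3,4,6,8,10}
'e' @ 1: {1,3,5,7,9}  [accepting]
'e' @ 2: {}  — dead — no transitions
rest 'eadbb' ignored (set empty)
end set {} — state 1 not in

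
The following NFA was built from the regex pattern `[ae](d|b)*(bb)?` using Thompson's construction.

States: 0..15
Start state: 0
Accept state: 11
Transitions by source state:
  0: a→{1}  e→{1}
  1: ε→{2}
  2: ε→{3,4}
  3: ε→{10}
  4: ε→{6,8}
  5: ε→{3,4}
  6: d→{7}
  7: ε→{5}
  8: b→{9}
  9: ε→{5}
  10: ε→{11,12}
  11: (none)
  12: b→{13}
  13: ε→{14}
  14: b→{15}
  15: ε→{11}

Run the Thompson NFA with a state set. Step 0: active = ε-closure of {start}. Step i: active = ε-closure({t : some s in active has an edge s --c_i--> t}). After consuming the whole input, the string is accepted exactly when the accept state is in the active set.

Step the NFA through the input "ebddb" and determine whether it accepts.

Answer: ACCEPT

Steps:
initial (ε-close {0}): {0}
'e' @ 1: {1,2,3,4,6,8,10,11,12}  ✓accept
'b' @ 2: {3,4,5,6,8,9,10,11,12,13,14}  ✓accept
'd' @ 3: {3,4,5,6,7,8,10,11,12}  ✓accept
'd' @ 4: {3,4,5,6,7,8,10,11,12}  ✓accept
'b' @ 5: {3,4,5,6,8,9,10,11,12,13,14}  ✓accept
final: {3,4,5,6,8,9,10,11,12,13,14}; accept 11 in set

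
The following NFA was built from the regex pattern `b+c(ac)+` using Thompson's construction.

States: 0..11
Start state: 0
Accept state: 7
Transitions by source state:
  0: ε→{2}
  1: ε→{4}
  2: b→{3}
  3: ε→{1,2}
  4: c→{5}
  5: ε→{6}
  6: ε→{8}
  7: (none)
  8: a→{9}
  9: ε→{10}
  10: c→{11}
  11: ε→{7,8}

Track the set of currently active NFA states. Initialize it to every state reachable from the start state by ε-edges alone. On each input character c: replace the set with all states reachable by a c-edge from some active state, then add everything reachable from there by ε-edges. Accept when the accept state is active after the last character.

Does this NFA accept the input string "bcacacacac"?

Answer: ACCEPT

Derivation:
S₀ = ε-closure({0}) = {0,2}
'b' @ 1: {1,2,3,4}
'c' @ 2: {5,6,8}
'a' @ 3: {9,10}
'c' @ 4: {7,8,11}  ✓accept
'a' @ 5: {9,10}
'c' @ 6: {7,8,11}  ✓accept
'a' @ 7: {9,10}
'c' @ 8: {7,8,11}  ✓accept
'a' @ 9: {9,10}
'c' @ 10: {7,8,11}  ✓accept
final: {7,8,11}; accept 7 in set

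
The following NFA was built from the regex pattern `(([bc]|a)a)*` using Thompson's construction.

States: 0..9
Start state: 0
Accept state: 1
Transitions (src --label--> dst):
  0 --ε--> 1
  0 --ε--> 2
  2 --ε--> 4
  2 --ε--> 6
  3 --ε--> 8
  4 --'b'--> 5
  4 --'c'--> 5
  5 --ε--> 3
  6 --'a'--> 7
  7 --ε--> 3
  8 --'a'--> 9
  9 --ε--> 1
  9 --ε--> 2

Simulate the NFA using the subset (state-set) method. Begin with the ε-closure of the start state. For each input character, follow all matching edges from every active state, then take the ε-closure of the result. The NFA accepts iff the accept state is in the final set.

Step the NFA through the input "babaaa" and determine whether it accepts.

Answer: ACCEPT

Steps:
S₀ = ε-closure({0}) = {0,1,2,4,6}
'b' @ 1: {3,5,8}
'a' @ 2: {1,2,4,6,9}  [accepting]
'b' @ 3: {3,5,8}
'a' @ 4: {1,2,4,6,9}  [accepting]
'a' @ 5: {3,7,8}
'a' @ 6: {1,2,4,6,9}  [accepting]
final: {1,2,4,6,9}; accept 1 in set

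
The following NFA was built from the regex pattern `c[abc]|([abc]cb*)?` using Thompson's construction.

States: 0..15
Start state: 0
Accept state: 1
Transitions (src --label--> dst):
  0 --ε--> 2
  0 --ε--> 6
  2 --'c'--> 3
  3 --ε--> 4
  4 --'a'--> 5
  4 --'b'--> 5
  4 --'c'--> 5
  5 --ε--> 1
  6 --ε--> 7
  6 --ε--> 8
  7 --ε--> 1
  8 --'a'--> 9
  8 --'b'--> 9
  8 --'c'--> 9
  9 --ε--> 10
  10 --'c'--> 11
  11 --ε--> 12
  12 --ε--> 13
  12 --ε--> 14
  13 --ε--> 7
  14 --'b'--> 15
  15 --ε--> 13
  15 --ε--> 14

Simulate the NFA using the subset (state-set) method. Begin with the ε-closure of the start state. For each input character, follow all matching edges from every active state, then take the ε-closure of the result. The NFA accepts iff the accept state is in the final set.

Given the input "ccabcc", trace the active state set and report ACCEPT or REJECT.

S₀ = ε-closure({0}) = {0,1,2,6,7,8}
'c' @ 1: {3,4,9,10}
'c' @ 2: {1,5,7,11,12,13,14}  (accept∈set)
'a' @ 3: {}  — dead — no transitions
rest 'bcc' ignored (set empty)
end set {} — state 1 not in

Answer: REJECT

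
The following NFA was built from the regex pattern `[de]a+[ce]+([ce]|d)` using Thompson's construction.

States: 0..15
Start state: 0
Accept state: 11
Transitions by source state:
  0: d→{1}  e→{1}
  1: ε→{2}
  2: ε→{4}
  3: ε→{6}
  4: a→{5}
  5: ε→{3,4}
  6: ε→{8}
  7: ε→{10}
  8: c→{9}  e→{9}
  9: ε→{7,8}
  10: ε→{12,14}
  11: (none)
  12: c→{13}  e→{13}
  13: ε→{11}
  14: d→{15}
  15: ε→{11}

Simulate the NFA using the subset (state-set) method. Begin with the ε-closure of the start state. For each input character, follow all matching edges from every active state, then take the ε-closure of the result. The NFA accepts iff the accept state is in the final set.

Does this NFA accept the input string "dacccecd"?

S₀ = ε-closure({0}) = {0}
'd' @ 1: {1,2,4}
'a' @ 2: {3,4,5,6,8}
'c' @ 3: {7,8,9,10,12,14}
'c' @ 4: {7,8,9,10,11,12,13,14}  [accepting]
'c' @ 5: {7,8,9,10,11,12,13,14}  [accepting]
'e' @ 6: {7,8,9,10,11,12,13,14}  [accepting]
'c' @ 7: {7,8,9,10,11,12,13,14}  [accepting]
'd' @ 8: {11,15}  [accepting]
final: {11,15}; accept 11 in set

Answer: ACCEPT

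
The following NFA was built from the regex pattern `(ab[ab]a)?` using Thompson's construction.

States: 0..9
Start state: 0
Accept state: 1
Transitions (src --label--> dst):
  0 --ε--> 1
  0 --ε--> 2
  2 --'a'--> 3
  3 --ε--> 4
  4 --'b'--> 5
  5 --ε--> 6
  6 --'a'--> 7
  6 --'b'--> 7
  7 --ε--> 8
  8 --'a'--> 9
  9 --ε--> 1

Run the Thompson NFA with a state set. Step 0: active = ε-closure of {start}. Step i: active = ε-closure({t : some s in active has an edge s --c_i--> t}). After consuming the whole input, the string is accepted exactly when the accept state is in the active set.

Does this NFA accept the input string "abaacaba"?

start: ε-closure({0}) = {0,1,2}
'a' @ 1: {3,4}
'b' @ 2: {5,6}
'a' @ 3: {7,8}
'a' @ 4: {1,9}  [accepting]
'c' @ 5: {}  — dead — no transitions
rest 'aba' ignored (set empty)
after full input: {}  (accept=1 not in)

Answer: REJECT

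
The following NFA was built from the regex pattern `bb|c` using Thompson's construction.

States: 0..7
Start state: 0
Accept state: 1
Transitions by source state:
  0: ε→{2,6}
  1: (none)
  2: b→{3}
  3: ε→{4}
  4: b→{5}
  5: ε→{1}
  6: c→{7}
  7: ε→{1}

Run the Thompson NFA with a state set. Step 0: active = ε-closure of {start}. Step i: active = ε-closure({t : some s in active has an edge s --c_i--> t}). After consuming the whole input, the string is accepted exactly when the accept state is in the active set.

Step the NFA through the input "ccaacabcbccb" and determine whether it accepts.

start: ε-closure({0}) = {0,2,6}
'c' @ 1: {1,7}  ✓accept
'c' @ 2: {}  — no active states
rest 'aacabcbccb' ignored (set empty)
after full input: {}  (accept=1 not in)

Answer: REJECT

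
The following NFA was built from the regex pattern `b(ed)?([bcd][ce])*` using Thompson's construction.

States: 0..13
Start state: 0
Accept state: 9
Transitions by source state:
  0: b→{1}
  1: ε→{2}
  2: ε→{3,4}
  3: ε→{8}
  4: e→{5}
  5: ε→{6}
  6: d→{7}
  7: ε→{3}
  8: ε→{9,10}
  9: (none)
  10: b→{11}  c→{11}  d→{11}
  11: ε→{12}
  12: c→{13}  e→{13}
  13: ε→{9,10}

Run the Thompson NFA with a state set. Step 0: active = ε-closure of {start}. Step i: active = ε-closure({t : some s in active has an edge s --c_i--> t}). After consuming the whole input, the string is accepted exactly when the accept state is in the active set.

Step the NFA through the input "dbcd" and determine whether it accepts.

Answer: REJECT

Trace:
S₀ = ε-closure({0}) = {0}
'd' @ 1: {}  — dead — no transitions
rest 'bcd' ignored (set empty)
after full input: {}  (accept=9 not in)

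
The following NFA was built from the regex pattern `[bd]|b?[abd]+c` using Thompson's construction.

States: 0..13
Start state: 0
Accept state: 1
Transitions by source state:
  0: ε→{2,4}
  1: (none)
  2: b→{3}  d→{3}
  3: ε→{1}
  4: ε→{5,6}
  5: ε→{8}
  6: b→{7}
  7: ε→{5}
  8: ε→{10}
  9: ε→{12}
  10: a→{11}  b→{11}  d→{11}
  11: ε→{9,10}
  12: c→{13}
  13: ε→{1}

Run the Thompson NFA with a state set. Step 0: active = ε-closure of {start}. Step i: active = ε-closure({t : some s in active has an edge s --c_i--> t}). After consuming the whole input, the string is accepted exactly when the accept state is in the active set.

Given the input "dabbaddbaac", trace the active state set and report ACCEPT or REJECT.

S₀ = ε-closure({0}) = {0,2,4,5,6,8,10}
'd' @ 1: {1,3,9,10,11,12}  ✓accept
'a' @ 2: {9,10,11,12}
'b' @ 3: {9,10,11,12}
'b' @ 4: {9,10,11,12}
'a' @ 5: {9,10,11,12}
'd' @ 6: {9,10,11,12}
'd' @ 7: {9,10,11,12}
'b' @ 8: {9,10,11,12}
'a' @ 9: {9,10,11,12}
'a' @ 10: {9,10,11,12}
'c' @ 11: {1,13}  ✓accept
final: {1,13}; accept 1 in set

Answer: ACCEPT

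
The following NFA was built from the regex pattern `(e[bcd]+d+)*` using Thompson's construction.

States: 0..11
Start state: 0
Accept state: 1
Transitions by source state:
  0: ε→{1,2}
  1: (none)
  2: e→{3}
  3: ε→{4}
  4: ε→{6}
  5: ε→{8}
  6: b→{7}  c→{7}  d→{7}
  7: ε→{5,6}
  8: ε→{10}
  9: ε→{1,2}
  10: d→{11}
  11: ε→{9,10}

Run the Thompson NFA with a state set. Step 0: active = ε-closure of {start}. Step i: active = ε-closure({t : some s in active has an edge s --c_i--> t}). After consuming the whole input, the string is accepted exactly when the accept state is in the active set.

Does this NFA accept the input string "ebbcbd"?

Answer: ACCEPT

Trace:
S₀ = ε-closure({0}) = {0,1,2}
'e' @ 1: {3,4,6}
'b' @ 2: {5,6,7,8,10}
'b' @ 3: {5,6,7,8,10}
'c' @ 4: {5,6,7,8,10}
'b' @ 5: {5,6,7,8,10}
'd' @ 6: {1,2,5,6,7,8,9,10,11}  [accepting]
final: {1,2,5,6,7,8,9,10,11}; accept 1 in set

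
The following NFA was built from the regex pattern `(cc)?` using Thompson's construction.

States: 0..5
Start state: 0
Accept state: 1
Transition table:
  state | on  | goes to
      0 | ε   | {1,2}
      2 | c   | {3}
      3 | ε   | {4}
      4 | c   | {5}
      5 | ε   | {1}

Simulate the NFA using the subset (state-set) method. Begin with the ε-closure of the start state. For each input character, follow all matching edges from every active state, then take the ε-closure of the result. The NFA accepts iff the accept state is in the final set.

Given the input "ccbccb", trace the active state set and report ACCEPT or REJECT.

initial (ε-close {0}): {0,1,2}
'c' @ 1: {3,4}
'c' @ 2: {1,5}  [accepting]
'b' @ 3: {}  — dead — no transitions
rest 'ccb' ignored (set empty)
final: {}; accept 1 not in set

Answer: REJECT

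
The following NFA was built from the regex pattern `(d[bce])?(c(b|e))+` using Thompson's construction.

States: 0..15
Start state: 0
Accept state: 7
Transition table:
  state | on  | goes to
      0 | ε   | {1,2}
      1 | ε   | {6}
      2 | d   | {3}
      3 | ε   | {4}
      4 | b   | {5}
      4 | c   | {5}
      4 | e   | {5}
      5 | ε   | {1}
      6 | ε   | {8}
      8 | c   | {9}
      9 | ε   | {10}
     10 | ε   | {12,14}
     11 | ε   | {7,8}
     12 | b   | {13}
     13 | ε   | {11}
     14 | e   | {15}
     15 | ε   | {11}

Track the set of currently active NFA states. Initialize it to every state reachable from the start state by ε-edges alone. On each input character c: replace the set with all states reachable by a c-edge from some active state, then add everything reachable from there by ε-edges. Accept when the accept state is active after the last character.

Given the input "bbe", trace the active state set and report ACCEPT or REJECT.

initial (ε-close {0}): {0,1,2,6,8}
'b' @ 1: {}  — no active states
rest 'be' ignored (set empty)
after full input: {}  (accept=7 not in)

Answer: REJECT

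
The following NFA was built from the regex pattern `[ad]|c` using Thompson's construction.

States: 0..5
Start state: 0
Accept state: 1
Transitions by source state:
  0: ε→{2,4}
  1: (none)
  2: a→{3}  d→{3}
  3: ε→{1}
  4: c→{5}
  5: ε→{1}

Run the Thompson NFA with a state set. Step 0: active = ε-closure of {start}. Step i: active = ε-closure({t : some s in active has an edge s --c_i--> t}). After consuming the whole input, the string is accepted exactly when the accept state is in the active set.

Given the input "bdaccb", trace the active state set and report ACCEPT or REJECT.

start: ε-closure({0}) = {0,2,4}
'b' @ 1: {}  — no active states
rest 'daccb' ignored (set empty)
end set {} — state 1 not in

Answer: REJECT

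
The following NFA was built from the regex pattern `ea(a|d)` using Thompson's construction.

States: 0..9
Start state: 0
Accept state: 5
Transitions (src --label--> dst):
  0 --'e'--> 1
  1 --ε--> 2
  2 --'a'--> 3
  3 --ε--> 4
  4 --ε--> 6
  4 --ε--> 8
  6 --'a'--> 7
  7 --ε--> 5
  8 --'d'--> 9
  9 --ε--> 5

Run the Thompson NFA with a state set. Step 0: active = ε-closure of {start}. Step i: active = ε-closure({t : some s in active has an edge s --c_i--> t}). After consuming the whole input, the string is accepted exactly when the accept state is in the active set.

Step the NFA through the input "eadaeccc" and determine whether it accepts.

initial (ε-close {0}): {0}
'e' @ 1: {1,2}
'a' @ 2: {3,4,6,8}
'd' @ 3: {5,9}  [accepting]
'a' @ 4: {}  — dead — no transitions
rest 'eccc' ignored (set empty)
final: {}; accept 5 not in set

Answer: REJECT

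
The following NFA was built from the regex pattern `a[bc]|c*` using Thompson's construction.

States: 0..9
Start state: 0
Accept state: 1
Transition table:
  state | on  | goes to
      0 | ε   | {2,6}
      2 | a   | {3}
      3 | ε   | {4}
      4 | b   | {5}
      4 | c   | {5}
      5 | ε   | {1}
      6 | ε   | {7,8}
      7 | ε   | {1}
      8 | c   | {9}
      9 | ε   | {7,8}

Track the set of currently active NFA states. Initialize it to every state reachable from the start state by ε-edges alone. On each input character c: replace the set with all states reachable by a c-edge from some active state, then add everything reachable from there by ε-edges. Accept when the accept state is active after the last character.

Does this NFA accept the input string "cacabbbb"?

S₀ = ε-closure({0}) = {0,1,2,6,7,8}
'c' @ 1: {1,7,8,9}  [accepting]
'a' @ 2: {}  — state set empty
rest 'cabbbb' ignored (set empty)
end set {} — state 1 not in

Answer: REJECT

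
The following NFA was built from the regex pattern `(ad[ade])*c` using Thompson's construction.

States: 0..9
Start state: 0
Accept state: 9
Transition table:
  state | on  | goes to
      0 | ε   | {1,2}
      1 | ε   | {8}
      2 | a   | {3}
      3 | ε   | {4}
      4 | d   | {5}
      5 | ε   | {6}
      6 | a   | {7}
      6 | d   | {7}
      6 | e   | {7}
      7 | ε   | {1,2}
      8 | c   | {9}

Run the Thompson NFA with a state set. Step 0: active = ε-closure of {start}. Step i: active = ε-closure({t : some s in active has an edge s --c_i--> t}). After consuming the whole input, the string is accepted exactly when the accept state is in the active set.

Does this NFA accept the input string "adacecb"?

start: ε-closure({0}) = {0,1,2,8}
'a' @ 1: {3,4}
'd' @ 2: {5,6}
'a' @ 3: {1,2,7,8}
'c' @ 4: {9}  ✓accept
'e' @ 5: {}  — no active states
rest 'cb' ignored (set empty)
after full input: {}  (accept=9 not in)

Answer: REJECT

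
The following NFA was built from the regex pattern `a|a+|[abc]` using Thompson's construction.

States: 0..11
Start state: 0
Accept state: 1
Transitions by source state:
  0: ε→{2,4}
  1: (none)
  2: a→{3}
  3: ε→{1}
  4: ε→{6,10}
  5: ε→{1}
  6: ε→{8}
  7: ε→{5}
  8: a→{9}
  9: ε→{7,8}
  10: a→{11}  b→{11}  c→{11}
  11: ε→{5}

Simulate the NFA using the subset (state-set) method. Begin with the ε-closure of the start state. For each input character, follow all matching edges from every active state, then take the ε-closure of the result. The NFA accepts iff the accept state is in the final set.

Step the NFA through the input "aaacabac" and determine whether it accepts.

Answer: REJECT

Trace:
start: ε-closure({0}) = {0,2,4,6,8,10}
'a' @ 1: {1,3,5,7,8,9,11}  (accept∈set)
'a' @ 2: {1,5,7,8,9}  (accept∈set)
'a' @ 3: {1,5,7,8,9}  (accept∈set)
'c' @ 4: {}  — dead — no transitions
rest 'abac' ignored (set empty)
after full input: {}  (accept=1 not in)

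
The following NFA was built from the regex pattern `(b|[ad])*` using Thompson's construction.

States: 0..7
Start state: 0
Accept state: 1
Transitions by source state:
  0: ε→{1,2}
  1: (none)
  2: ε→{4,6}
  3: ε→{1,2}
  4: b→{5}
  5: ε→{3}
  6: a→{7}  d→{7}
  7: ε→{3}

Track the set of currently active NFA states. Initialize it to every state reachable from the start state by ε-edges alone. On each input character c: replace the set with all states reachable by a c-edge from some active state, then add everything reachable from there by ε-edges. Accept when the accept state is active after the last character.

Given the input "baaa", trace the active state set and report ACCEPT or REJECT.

initial (ε-close {0}): {0,1,2,4,6}
'b' @ 1: {1,2,3,4,5,6}  ✓accept
'a' @ 2: {1,2,3,4,6,7}  ✓accept
'a' @ 3: {1,2,3,4,6,7}  ✓accept
'a' @ 4: {1,2,3,4,6,7}  ✓accept
end set {1,2,3,4,6,7} — state 1 in

Answer: ACCEPT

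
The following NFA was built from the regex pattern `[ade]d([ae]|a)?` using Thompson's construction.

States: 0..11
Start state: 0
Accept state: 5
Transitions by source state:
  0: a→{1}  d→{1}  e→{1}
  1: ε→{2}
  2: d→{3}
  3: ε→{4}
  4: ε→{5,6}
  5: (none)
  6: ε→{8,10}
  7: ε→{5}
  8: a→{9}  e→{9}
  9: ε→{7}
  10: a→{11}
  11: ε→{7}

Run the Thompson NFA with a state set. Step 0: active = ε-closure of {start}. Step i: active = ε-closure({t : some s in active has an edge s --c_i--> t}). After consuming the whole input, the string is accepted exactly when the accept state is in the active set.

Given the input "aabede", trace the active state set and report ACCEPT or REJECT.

Answer: REJECT

Trace:
start: ε-closure({0}) = {0}
'a' @ 1: {1,2}
'a' @ 2: {}  — no active states
rest 'bede' ignored (set empty)
after full input: {}  (accept=5 not in)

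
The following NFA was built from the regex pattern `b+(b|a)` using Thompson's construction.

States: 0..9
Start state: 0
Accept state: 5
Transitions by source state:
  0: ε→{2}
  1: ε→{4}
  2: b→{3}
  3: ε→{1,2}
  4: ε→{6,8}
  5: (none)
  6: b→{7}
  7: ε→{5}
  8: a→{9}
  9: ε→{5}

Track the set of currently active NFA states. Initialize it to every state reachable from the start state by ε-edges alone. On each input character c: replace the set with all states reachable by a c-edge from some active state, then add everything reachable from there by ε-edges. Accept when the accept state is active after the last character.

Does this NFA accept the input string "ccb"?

S₀ = ε-closure({0}) = {0,2}
'c' @ 1: {}  — state set empty
rest 'cb' ignored (set empty)
after full input: {}  (accept=5 not in)

Answer: REJECT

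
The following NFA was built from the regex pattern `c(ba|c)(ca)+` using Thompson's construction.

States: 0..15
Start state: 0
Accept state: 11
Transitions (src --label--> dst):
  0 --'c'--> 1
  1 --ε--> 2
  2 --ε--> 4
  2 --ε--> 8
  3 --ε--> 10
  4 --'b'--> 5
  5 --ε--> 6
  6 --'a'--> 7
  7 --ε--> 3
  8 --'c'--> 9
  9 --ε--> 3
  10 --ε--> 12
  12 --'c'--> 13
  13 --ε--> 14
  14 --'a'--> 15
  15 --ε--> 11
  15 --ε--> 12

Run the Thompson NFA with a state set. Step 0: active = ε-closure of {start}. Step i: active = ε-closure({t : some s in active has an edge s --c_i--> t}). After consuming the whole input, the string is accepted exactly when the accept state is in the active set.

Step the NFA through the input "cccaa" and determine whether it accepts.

initial (ε-close {0}): {0}
'c' @ 1: {1,2,4,8}
'c' @ 2: {3,9,10,12}
'c' @ 3: {13,14}
'a' @ 4: {11,12,15}  (accept∈set)
'a' @ 5: {}  — state set empty
final: {}; accept 11 not in set

Answer: REJECT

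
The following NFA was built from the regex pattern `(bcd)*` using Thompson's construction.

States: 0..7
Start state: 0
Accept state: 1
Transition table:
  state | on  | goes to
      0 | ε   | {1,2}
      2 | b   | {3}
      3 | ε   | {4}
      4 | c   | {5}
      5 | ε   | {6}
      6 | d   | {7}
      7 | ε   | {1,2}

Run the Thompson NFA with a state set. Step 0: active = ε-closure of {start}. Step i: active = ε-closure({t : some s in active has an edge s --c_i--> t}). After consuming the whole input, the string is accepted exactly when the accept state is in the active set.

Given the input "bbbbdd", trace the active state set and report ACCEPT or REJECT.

S₀ = ε-closure({0}) = {0,1,2}
'b' @ 1: {3,4}
'b' @ 2: {}  — dead — no transitions
rest 'bbdd' ignored (set empty)
end set {} — state 1 not in

Answer: REJECT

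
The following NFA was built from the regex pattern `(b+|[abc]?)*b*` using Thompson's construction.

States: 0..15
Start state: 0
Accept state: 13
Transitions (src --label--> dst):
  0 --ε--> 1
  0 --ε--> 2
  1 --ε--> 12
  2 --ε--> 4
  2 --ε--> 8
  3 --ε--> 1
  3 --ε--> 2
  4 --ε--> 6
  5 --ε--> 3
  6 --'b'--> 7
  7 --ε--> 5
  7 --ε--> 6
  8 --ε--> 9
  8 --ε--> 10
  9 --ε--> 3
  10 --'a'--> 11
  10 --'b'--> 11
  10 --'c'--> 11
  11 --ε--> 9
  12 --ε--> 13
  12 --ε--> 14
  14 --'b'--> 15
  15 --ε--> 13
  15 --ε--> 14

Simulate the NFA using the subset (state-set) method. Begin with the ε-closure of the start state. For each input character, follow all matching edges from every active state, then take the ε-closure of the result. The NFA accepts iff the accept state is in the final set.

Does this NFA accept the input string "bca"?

Answer: ACCEPT

Steps:
S₀ = ε-closure({0}) = {0,1,2,3,4,6,8,9,10,12,13,14}
'b' @ 1: {1,2,3,4,5,6,7,8,9,10,11,12,13,14,15}  (accept∈set)
'c' @ 2: {1,2,3,4,6,8,9,10,11,12,13,14}  (accept∈set)
'a' @ 3: {1,2,3,4,6,8,9,10,11,12,13,14}  (accept∈set)
end set {1,2,3,4,6,8,9,10,11,12,13,14} — state 13 in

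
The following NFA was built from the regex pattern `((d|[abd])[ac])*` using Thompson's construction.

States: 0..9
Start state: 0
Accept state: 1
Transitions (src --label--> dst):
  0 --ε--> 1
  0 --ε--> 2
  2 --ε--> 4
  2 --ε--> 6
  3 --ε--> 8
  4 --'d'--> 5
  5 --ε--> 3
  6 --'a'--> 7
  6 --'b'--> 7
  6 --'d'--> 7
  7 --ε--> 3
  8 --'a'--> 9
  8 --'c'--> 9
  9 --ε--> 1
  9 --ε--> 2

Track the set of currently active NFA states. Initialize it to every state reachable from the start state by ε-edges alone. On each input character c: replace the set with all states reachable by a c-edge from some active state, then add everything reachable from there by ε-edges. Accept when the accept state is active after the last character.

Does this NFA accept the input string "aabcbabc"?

S₀ = ε-closure({0}) = {0,1,2,4,6}
'a' @ 1: {3,7,8}
'a' @ 2: {1,2,4,6,9}  ✓accept
'b' @ 3: {3,7,8}
'c' @ 4: {1,2,4,6,9}  ✓accept
'b' @ 5: {3,7,8}
'a' @ 6: {1,2,4,6,9}  ✓accept
'b' @ 7: {3,7,8}
'c' @ 8: {1,2,4,6,9}  ✓accept
after full input: {1,2,4,6,9}  (accept=1 in)

Answer: ACCEPT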